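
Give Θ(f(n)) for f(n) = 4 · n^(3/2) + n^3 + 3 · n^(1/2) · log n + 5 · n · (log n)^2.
f(n) ∈ Θ(n^3)

Compare the terms by growth order. For large n, n^a · (log n)^b dominates n^a' · (log n)^b' iff a > a', or (a = a' and b > b'). Ranking the 4 terms shows the dominant one is n^3. Hence f(n) ∈ Θ(n^3).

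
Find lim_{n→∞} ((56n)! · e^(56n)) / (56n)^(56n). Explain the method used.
lim = ∞

Stirling: (56n)! ~ sqrt(2π·56n) · (56n/e)^(56n). Hence
  (56n)! · e^(56n) / (56n)^(56n) ~ sqrt(2π·56n) = sqrt(2π·56) · sqrt(n) → ∞.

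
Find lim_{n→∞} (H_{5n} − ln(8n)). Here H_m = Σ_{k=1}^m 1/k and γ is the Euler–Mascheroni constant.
lim = ln(5/8) + γ

By Euler-Maclaurin, H_m = ln m + γ + O(1/m). So
  H_{5n} − ln(8n) = ln(5n) + γ − ln(8n) + O(1/n)
                       = ln(5/8) + γ + O(1/n).
Hence the limit is ln(5/8) + γ.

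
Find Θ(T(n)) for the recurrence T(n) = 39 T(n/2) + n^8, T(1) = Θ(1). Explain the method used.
T(n) = Θ(n^8)

log_2 39 ≈ 5.285. f(n) = n^8 dominates n^(log_2 39) since 8 > 5.285, and the regularity condition a·f(n/b) = 39·(n/2)^8 = (39/256)·n^8 ≤ c·f(n) holds with c = 39/256 ≈ 0.152 < 1. So this is Case 3: T(n) = Θ(f(n)) = Θ(n^8).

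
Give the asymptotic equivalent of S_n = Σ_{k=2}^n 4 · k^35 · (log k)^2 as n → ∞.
S_n ~ n^36 · (log n)^2 / 9

By integral comparison, S_n = ∫_1^n 4 · x^35 · (log x)^2 dx + O(n^35 · (log n)^2). For the integral, the leading term of ∫_1^n x^35 (log x)^2 dx is n^36/36 · (log n)^2 (by repeated integration by parts; each step lowers the log-exponent and produces a relatively O(1/log n) correction). Hence S_n ~ n^36 · (log n)^2 / 9.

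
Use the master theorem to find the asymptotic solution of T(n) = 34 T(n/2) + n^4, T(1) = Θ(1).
T(n) = Θ(n^(log_2 34))

Master theorem: compare f(n) = n^4 to n^(log_2 34) where log_2 34 ≈ 5.087. Since 4 < log_2 34, we have f(n) = O(n^(log_2 34 − ε)) for some ε > 0 — Case 1. Hence T(n) = Θ(n^(log_2 34)).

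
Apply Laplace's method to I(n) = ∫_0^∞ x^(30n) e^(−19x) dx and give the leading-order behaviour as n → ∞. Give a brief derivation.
I(n) ~ (sqrt(2π·30n) / 19) · (30n/(19e))^(30n)

Write the integrand as exp(30n ln x − 19x) and set f(x) = 30n ln x − 19x. Then f'(x) = 30n/x − 19 = 0 at x* = 30n/19, and f''(x*) = −30n/x*^2 = −19^2/(30n). Laplace's method (interior maximum) gives
  I(n) ~ e^(f(x*)) · sqrt(2π / |f''(x*)|)
        = exp(30n ln(30n/19) − 30n) · sqrt(2π · 30n / 19^2)
        = (30n/19)^(30n) e^(−30n) · sqrt(2π·30n) / 19
        = (sqrt(2π·30n) / 19) · (30n/(19e))^(30n).
This matches Γ(30n+1)/19^(30n+1) with Stirling applied to Γ.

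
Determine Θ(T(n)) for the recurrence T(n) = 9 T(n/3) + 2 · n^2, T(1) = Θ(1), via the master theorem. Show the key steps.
T(n) = Θ(n^2 log n)

log_3 9 = 2, and f(n) = 2 · n^2 = Θ(n^(log_3 9)). This is Case 2 of the master theorem: T(n) = Θ(f(n) · log n) = Θ(n^2 log n).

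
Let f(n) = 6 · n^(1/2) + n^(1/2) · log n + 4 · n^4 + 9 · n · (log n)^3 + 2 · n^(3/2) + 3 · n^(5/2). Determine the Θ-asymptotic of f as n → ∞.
f(n) ∈ Θ(n^4)

Compare the terms by growth order. For large n, n^a · (log n)^b dominates n^a' · (log n)^b' iff a > a', or (a = a' and b > b'). Ranking the 6 terms shows the dominant one is 4 · n^4. Hence f(n) ∈ Θ(n^4).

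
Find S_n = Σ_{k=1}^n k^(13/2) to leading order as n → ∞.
S_n ~ (2/15) · n^(15/2)

Integral comparison: Σ_{k=1}^n k^(13/2) = ∫_0^n x^(13/2) dx + O(n^(13/2)). The integral is n^(1 + 13/2) / (1 + 13/2) = n^((13+2)/2) / ((13+2)/2) = (2/15) · n^(15/2).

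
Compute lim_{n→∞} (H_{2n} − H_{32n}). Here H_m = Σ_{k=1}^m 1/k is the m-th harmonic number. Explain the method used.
lim = ln(2/32) = −ln 16

Euler-Maclaurin gives H_m = ln m + γ + 1/(2m) + O(1/m^2). The γ and O(1/m) terms cancel in the difference:
  H_{2n} − H_{32n} = ln(2n) − ln(32n) + O(1/n) = ln(2/32) + O(1/n).
Hence the limit is ln(2/32) = −ln 16.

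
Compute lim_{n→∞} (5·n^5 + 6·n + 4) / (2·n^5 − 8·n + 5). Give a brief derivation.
lim = 5/2

For large n the leading n^5 terms dominate both numerator and denominator. Dividing top and bottom by n^5, every other term tends to 0, leaving 5/2.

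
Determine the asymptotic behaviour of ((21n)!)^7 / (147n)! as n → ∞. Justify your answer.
((21n)!)^7/(147n)! ~ ((2π·21n)^(6/2) / sqrt(7)) · 7^(−7·21n)  →  0

Write N = 21n. Stirling: N! ~ sqrt(2π N)(N/e)^N and (7N)! ~ sqrt(2π·7N)·(7N/e)^(7N).
  (N!)^7/(7N)! ~ (2π N)^(7/2) (N/e)^(7N) / [sqrt(2π·7N) (7N/e)^(7N)]
     = (2π N)^(7/2) / sqrt(2π·7N) · (N/(7N))^(7N)
     = (2π N)^((7−1)/2) / sqrt(7) · 7^(−7N).
Since 7^7 > 1, the factor 7^(−7N) decays exponentially, so the ratio → 0. Substituting N = 21n gives the stated form.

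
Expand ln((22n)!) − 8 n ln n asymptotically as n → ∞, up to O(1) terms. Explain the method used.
ln((22n)!) − 8 n ln n = 14 n ln n + 22(ln 22 − 1) n + (1/2) ln(2π·22n) + O(1/n)

Stirling: ln((22n)!) = 22n ln(22n) − 22n + (1/2) ln(2π·22n) + O(1/n).
Expand 22n ln(22n) = 22n (ln n + ln 22) = 22n ln n + 22n ln 22.
Subtract 8n ln n: leading term is (22 − 8) n ln n = 14 n ln n. The next term is 22n ln 22 − 22n = 22(ln 22 − 1) n. Then the (1/2) ln(2π·22n) correction.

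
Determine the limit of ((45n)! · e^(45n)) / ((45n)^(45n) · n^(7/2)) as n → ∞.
lim = 0

Stirling: (45n)! ~ sqrt(2π·45n) · (45n/e)^(45n). Hence
  (45n)! · e^(45n) / (45n)^(45n) ~ sqrt(2π·45n).
Dividing by n^(7/2): sqrt(2π·45n) / n^(7/2) = sqrt(2π·45) · n^((1−7)/2), so the expression behaves like sqrt(2π·45) · n^((1−7)/2) → 0.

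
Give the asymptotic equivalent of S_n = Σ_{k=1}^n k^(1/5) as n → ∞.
S_n ~ (5/6) · n^(6/5)

Integral comparison: Σ_{k=1}^n k^(1/5) = ∫_0^n x^(1/5) dx + O(n^(1/5)). The integral is n^(1 + 1/5) / (1 + 1/5) = n^((1+5)/5) / ((1+5)/5) = (5/6) · n^(6/5).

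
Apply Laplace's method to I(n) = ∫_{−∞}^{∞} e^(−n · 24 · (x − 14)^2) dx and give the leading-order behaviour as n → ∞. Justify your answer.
I(n) = sqrt(π/(24n))

Here φ(x) = 24 · (x − 14)^2 has its unique minimum at x* = 14 with φ(x*) = 0 and φ''(x*) = 48. Laplace's method gives
  I(n) ~ e^(−n φ(x*)) · sqrt(2π / (n · φ''(x*))) = sqrt(2π / (48n)) = sqrt(π/(24n)).
This is exact: substituting u = (x − 14)·sqrt(24n) gives I(n) = (1/sqrt(24n)) ∫_{−∞}^{∞} e^(−u^2) du = sqrt(π/(24n)).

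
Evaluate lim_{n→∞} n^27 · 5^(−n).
lim = 0

Exponentials with base > 1 dominate every fixed polynomial: for any fixed c, n^c / 5^n → 0 as n → ∞ (e.g. by the ratio test, or by writing 5^n = e^(n ln 5) and noting e^(n ln 5) / n^c → ∞). Hence n^27 · 5^(−n) = n^27 / 5^n → 0.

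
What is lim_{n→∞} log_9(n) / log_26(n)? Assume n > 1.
lim = ln(26) / ln(9) = log_9(26)

Change of base: log_9(n) = ln n / ln 9 and log_26(n) = ln n / ln 26. The ratio is (ln n / ln 9) · (ln 26 / ln n) = ln 26 / ln 9, a constant independent of n. So the limit is ln 26 / ln 9 = log_9(26).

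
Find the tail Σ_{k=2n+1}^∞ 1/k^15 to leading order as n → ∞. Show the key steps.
Σ_{k>2n} 1/k^15 ~ 1/(14 · (2n)^14)

Compare to the integral: ∫_{2n}^∞ x^(−15) dx = [−x^(−14)/14]_{2n}^∞ = 1/((15−1)·(2n)^14). Euler-Maclaurin then gives
  Σ_{k>2n} 1/k^15 = ∫_{2n}^∞ dx/x^15 − 1/(2·(2n)^15) + O(1/(2n)^16).
(Equivalently this is ζ(15) − Σ_{k≤2n} 1/k^15.)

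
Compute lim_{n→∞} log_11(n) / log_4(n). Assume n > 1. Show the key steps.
lim = ln(4) / ln(11) = log_11(4)

Change of base: log_11(n) = ln n / ln 11 and log_4(n) = ln n / ln 4. The ratio is (ln n / ln 11) · (ln 4 / ln n) = ln 4 / ln 11, a constant independent of n. So the limit is ln 4 / ln 11 = log_11(4).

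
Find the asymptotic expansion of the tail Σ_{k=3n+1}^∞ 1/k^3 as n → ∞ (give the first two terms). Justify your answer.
Σ_{k>3n} 1/k^3 = 1/(2 · (3n)^2) − 1/(2 · (3n)^3) + O(1/(3n)^4)

Compare to the integral: ∫_{3n}^∞ x^(−3) dx = [−x^(−2)/2]_{3n}^∞ = 1/((3−1)·(3n)^2). The Euler-Maclaurin correction adds −f(3n)/2 = −1/(2·(3n)^3). Euler-Maclaurin then gives
  Σ_{k>3n} 1/k^3 = ∫_{3n}^∞ dx/x^3 − 1/(2·(3n)^3) + O(1/(3n)^4).
(Equivalently this is ζ(3) − Σ_{k≤3n} 1/k^3.)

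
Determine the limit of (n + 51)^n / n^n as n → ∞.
lim = e^51

Rewrite as (1 + 51/n)^(n). By the standard limit (1 + x/n)^n → e^x, we have (1 + 51/n)^n → e^51, and raising to the 1st power gives e^51.
More precisely, ln[(1 + 51/n)^(n)] = n · ln(1 + 51/n) = n · (51/n + O(1/n^2)) = 51 + O(1/n) → 51.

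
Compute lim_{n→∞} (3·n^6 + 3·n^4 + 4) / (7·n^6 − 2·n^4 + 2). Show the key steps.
lim = 3/7

For large n the leading n^6 terms dominate both numerator and denominator. Dividing top and bottom by n^6, every other term tends to 0, leaving 3/7.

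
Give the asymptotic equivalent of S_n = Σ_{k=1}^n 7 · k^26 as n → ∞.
S_n ~ 7 · n^27 / 27

By integral comparison (Euler-Maclaurin), Σ_{k=1}^n 7 · k^26 = 7 · ∫_0^n x^26 dx + O(n^26) = 7 · n^27/27 + O(n^26). (Equivalently, Faulhaber's formula gives the same leading term.)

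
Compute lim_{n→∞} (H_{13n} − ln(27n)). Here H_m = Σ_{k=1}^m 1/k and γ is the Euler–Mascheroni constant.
lim = ln(13/27) + γ

By Euler-Maclaurin, H_m = ln m + γ + O(1/m). So
  H_{13n} − ln(27n) = ln(13n) + γ − ln(27n) + O(1/n)
                       = ln(13/27) + γ + O(1/n).
Hence the limit is ln(13/27) + γ.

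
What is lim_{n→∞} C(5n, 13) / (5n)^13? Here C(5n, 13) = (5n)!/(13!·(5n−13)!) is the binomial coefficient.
lim = 1/13! = 1/6227020800

With N = 5n → ∞: C(N, 13) / N^13 = [N(N−1)…(N−12)] / (13! · N^13) = (1/13!) · 1 · (1 − 1/(5n)) · … · (1 − 12/(5n)). Each factor → 1 as N → ∞, so the limit is 1/13! = 1/6227020800.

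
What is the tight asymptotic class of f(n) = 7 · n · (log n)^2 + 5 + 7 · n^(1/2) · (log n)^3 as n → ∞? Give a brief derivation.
f(n) ∈ Θ(n · (log n)^2)

Compare the terms by growth order. For large n, n^a · (log n)^b dominates n^a' · (log n)^b' iff a > a', or (a = a' and b > b'). Ranking the 3 terms shows the dominant one is 7 · n · (log n)^2. Hence f(n) ∈ Θ(n · (log n)^2).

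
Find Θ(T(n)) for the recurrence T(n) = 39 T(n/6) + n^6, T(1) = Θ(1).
T(n) = Θ(n^6)

log_6 39 ≈ 2.045. f(n) = n^6 dominates n^(log_6 39) since 6 > 2.045, and the regularity condition a·f(n/b) = 39·(n/6)^6 = (39/46656)·n^6 ≤ c·f(n) holds with c = 39/46656 ≈ 0.000836 < 1. So this is Case 3: T(n) = Θ(f(n)) = Θ(n^6).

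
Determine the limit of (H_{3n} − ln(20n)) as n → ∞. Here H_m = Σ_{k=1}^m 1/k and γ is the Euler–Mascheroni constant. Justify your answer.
lim = ln(3/20) + γ

By Euler-Maclaurin, H_m = ln m + γ + O(1/m). So
  H_{3n} − ln(20n) = ln(3n) + γ − ln(20n) + O(1/n)
                       = ln(3/20) + γ + O(1/n).
Hence the limit is ln(3/20) + γ.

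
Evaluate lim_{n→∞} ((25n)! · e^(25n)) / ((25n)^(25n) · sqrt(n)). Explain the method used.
lim = sqrt(2π·25)

Stirling: (25n)! ~ sqrt(2π·25n) · (25n/e)^(25n). Hence
  (25n)! · e^(25n) / (25n)^(25n) ~ sqrt(2π·25n).
Dividing by sqrt(n): sqrt(2π·25n) / sqrt(n) = sqrt(2π·25) · n^((1−1)/2), so the limit is sqrt(2π·25).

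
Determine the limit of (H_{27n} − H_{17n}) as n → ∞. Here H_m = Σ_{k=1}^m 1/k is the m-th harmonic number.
lim = ln(27/17)

Euler-Maclaurin gives H_m = ln m + γ + 1/(2m) + O(1/m^2). The γ and O(1/m) terms cancel in the difference:
  H_{27n} − H_{17n} = ln(27n) − ln(17n) + O(1/n) = ln(27/17) + O(1/n).
Hence the limit is ln(27/17).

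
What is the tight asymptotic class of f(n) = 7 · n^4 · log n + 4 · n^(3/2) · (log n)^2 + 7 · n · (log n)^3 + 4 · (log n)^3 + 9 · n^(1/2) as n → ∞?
f(n) ∈ Θ(n^4 · log n)

Compare the terms by growth order. For large n, n^a · (log n)^b dominates n^a' · (log n)^b' iff a > a', or (a = a' and b > b'). Ranking the 5 terms shows the dominant one is 7 · n^4 · log n. Hence f(n) ∈ Θ(n^4 · log n).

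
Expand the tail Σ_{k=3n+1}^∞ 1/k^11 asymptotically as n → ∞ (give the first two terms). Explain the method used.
Σ_{k>3n} 1/k^11 = 1/(10 · (3n)^10) − 1/(2 · (3n)^11) + O(1/(3n)^12)

Compare to the integral: ∫_{3n}^∞ x^(−11) dx = [−x^(−10)/10]_{3n}^∞ = 1/((11−1)·(3n)^10). The Euler-Maclaurin correction adds −f(3n)/2 = −1/(2·(3n)^11). Euler-Maclaurin then gives
  Σ_{k>3n} 1/k^11 = ∫_{3n}^∞ dx/x^11 − 1/(2·(3n)^11) + O(1/(3n)^12).
(Equivalently this is ζ(11) − Σ_{k≤3n} 1/k^11.)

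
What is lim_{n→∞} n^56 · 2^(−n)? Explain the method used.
lim = 0

Exponentials with base > 1 dominate every fixed polynomial: for any fixed c, n^c / 2^n → 0 as n → ∞ (e.g. by the ratio test, or by writing 2^n = e^(n ln 2) and noting e^(n ln 2) / n^c → ∞). Hence n^56 · 2^(−n) = n^56 / 2^n → 0.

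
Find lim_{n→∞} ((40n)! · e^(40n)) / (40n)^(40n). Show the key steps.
lim = ∞

Stirling: (40n)! ~ sqrt(2π·40n) · (40n/e)^(40n). Hence
  (40n)! · e^(40n) / (40n)^(40n) ~ sqrt(2π·40n) = sqrt(2π·40) · sqrt(n) → ∞.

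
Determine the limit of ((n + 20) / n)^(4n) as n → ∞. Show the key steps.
lim = e^80

Rewrite as (1 + 20/n)^(4n). By the standard limit (1 + x/n)^n → e^x, we have (1 + 20/n)^n → e^20, and raising to the 4th power gives e^80.
More precisely, ln[(1 + 20/n)^(4n)] = 4n · ln(1 + 20/n) = 4n · (20/n + O(1/n^2)) = 80 + O(1/n) → 80.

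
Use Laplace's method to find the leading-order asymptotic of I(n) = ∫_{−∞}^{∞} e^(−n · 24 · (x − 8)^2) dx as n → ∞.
I(n) = sqrt(π/(24n))

Here φ(x) = 24 · (x − 8)^2 has its unique minimum at x* = 8 with φ(x*) = 0 and φ''(x*) = 48. Laplace's method gives
  I(n) ~ e^(−n φ(x*)) · sqrt(2π / (n · φ''(x*))) = sqrt(2π / (48n)) = sqrt(π/(24n)).
This is exact: substituting u = (x − 8)·sqrt(24n) gives I(n) = (1/sqrt(24n)) ∫_{−∞}^{∞} e^(−u^2) du = sqrt(π/(24n)).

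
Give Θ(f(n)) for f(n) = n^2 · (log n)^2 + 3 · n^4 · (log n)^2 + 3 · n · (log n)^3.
f(n) ∈ Θ(n^4 · (log n)^2)

Compare the terms by growth order. For large n, n^a · (log n)^b dominates n^a' · (log n)^b' iff a > a', or (a = a' and b > b'). Ranking the 3 terms shows the dominant one is 3 · n^4 · (log n)^2. Hence f(n) ∈ Θ(n^4 · (log n)^2).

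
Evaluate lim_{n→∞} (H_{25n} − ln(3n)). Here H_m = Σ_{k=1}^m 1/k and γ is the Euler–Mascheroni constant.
lim = ln(25/3) + γ

By Euler-Maclaurin, H_m = ln m + γ + O(1/m). So
  H_{25n} − ln(3n) = ln(25n) + γ − ln(3n) + O(1/n)
                       = ln(25/3) + γ + O(1/n).
Hence the limit is ln(25/3) + γ.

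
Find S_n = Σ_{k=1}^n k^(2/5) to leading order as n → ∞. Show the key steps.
S_n ~ (5/7) · n^(7/5)

Integral comparison: Σ_{k=1}^n k^(2/5) = ∫_0^n x^(2/5) dx + O(n^(2/5)). The integral is n^(1 + 2/5) / (1 + 2/5) = n^((2+5)/5) / ((2+5)/5) = (5/7) · n^(7/5).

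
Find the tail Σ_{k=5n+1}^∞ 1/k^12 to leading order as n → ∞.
Σ_{k>5n} 1/k^12 ~ 1/(11 · (5n)^11)

Compare to the integral: ∫_{5n}^∞ x^(−12) dx = [−x^(−11)/11]_{5n}^∞ = 1/((12−1)·(5n)^11). Euler-Maclaurin then gives
  Σ_{k>5n} 1/k^12 = ∫_{5n}^∞ dx/x^12 − 1/(2·(5n)^12) + O(1/(5n)^13).
(Equivalently this is ζ(12) − Σ_{k≤5n} 1/k^12.)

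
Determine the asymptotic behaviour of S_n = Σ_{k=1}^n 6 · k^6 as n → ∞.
S_n ~ 6 · n^7 / 7

By integral comparison (Euler-Maclaurin), Σ_{k=1}^n 6 · k^6 = 6 · ∫_0^n x^6 dx + O(n^6) = 6 · n^7/7 + O(n^6). (Equivalently, Faulhaber's formula gives the same leading term.)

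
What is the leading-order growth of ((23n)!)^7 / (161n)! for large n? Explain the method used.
((23n)!)^7/(161n)! ~ ((2π·23n)^(6/2) / sqrt(7)) · 7^(−7·23n)  →  0

Write N = 23n. Stirling: N! ~ sqrt(2π N)(N/e)^N and (7N)! ~ sqrt(2π·7N)·(7N/e)^(7N).
  (N!)^7/(7N)! ~ (2π N)^(7/2) (N/e)^(7N) / [sqrt(2π·7N) (7N/e)^(7N)]
     = (2π N)^(7/2) / sqrt(2π·7N) · (N/(7N))^(7N)
     = (2π N)^((7−1)/2) / sqrt(7) · 7^(−7N).
Since 7^7 > 1, the factor 7^(−7N) decays exponentially, so the ratio → 0. Substituting N = 23n gives the stated form.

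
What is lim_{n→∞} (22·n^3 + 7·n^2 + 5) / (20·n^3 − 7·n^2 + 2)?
lim = 22/20 = 11/10

For large n the leading n^3 terms dominate both numerator and denominator. Dividing top and bottom by n^3, every other term tends to 0, leaving 22/20 = 11/10.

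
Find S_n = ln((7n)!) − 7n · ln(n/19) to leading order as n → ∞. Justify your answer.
S_n ~ 7n · (ln 133 − 1) + O(ln n)

Stirling: ln((7n)!) = 7n ln(7n) − 7n + O(ln n).
  S_n = 7n ln(7n) − 7n − 7n ln(n/19) + O(ln n)
      = 7n ln(7n) − 7n ln n + 7n ln 19 − 7n + O(ln n)
      = 7n ln 7 + 7n ln 19 − 7n + O(ln n)
      = 7n (ln 133 − 1) + O(ln n).
Numerically ln(133) − 1 ≈ 3.8903.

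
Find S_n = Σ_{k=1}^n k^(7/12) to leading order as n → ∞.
S_n ~ (12/19) · n^(19/12)

Integral comparison: Σ_{k=1}^n k^(7/12) = ∫_0^n x^(7/12) dx + O(n^(7/12)). The integral is n^(1 + 7/12) / (1 + 7/12) = n^((7+12)/12) / ((7+12)/12) = (12/19) · n^(19/12).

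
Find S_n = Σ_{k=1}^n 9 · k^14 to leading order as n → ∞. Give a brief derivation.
S_n ~ 3 · n^15 / 5

By integral comparison (Euler-Maclaurin), Σ_{k=1}^n 9 · k^14 = 9 · ∫_0^n x^14 dx + O(n^14) = 9 · n^15/15 = 3 · n^15 / 5 + O(n^14). (Equivalently, Faulhaber's formula gives the same leading term.)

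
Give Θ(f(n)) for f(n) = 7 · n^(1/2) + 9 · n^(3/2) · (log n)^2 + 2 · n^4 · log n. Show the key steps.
f(n) ∈ Θ(n^4 · log n)

Compare the terms by growth order. For large n, n^a · (log n)^b dominates n^a' · (log n)^b' iff a > a', or (a = a' and b > b'). Ranking the 3 terms shows the dominant one is 2 · n^4 · log n. Hence f(n) ∈ Θ(n^4 · log n).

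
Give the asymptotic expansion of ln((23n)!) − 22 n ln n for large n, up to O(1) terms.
ln((23n)!) − 22 n ln n = n ln n + 23(ln 23 − 1) n + (1/2) ln(2π·23n) + O(1/n)

Stirling: ln((23n)!) = 23n ln(23n) − 23n + (1/2) ln(2π·23n) + O(1/n).
Expand 23n ln(23n) = 23n (ln n + ln 23) = 23n ln n + 23n ln 23.
Subtract 22n ln n: leading term is (23 − 22) n ln n = n ln n. The next term is 23n ln 23 − 23n = 23(ln 23 − 1) n. Then the (1/2) ln(2π·23n) correction.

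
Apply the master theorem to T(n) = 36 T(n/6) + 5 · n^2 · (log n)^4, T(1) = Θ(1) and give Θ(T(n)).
T(n) = Θ(n^2 · (log n)^5)

Here log_6 36 = 2 and f(n) = 5 · n^2 · (log n)^4 = Θ(n^(log_6 36) · (log n)^4). This is the extended Case 2 of the master theorem (f matches the critical exponent up to log factors), giving T(n) = Θ(n^(log_6 36) · (log n)^(4+1)) = Θ(n^2 · (log n)^5).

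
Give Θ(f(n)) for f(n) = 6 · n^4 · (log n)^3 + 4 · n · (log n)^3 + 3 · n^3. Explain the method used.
f(n) ∈ Θ(n^4 · (log n)^3)

Compare the terms by growth order. For large n, n^a · (log n)^b dominates n^a' · (log n)^b' iff a > a', or (a = a' and b > b'). Ranking the 3 terms shows the dominant one is 6 · n^4 · (log n)^3. Hence f(n) ∈ Θ(n^4 · (log n)^3).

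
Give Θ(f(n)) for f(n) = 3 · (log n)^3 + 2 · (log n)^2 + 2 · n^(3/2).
f(n) ∈ Θ(n^(3/2))

Compare the terms by growth order. For large n, n^a · (log n)^b dominates n^a' · (log n)^b' iff a > a', or (a = a' and b > b'). Ranking the 3 terms shows the dominant one is 2 · n^(3/2). Hence f(n) ∈ Θ(n^(3/2)).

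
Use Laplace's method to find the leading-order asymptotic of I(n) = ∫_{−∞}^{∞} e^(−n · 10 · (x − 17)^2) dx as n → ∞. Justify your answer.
I(n) = sqrt(π/(10n))

Here φ(x) = 10 · (x − 17)^2 has its unique minimum at x* = 17 with φ(x*) = 0 and φ''(x*) = 20. Laplace's method gives
  I(n) ~ e^(−n φ(x*)) · sqrt(2π / (n · φ''(x*))) = sqrt(2π / (20n)) = sqrt(π/(10n)).
This is exact: substituting u = (x − 17)·sqrt(10n) gives I(n) = (1/sqrt(10n)) ∫_{−∞}^{∞} e^(−u^2) du = sqrt(π/(10n)).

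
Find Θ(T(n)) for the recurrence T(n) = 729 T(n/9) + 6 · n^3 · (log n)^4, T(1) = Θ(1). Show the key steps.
T(n) = Θ(n^3 · (log n)^5)

Here log_9 729 = 3 and f(n) = 6 · n^3 · (log n)^4 = Θ(n^(log_9 729) · (log n)^4). This is the extended Case 2 of the master theorem (f matches the critical exponent up to log factors), giving T(n) = Θ(n^(log_9 729) · (log n)^(4+1)) = Θ(n^3 · (log n)^5).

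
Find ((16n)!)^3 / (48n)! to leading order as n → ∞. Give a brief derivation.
((16n)!)^3/(48n)! ~ ((2π·16n)^(2/2) / sqrt(3)) · 3^(−3·16n)  →  0

Write N = 16n. Stirling: N! ~ sqrt(2π N)(N/e)^N and (3N)! ~ sqrt(2π·3N)·(3N/e)^(3N).
  (N!)^3/(3N)! ~ (2π N)^(3/2) (N/e)^(3N) / [sqrt(2π·3N) (3N/e)^(3N)]
     = (2π N)^(3/2) / sqrt(2π·3N) · (N/(3N))^(3N)
     = (2π N)^((3−1)/2) / sqrt(3) · 3^(−3N).
Since 3^3 > 1, the factor 3^(−3N) decays exponentially, so the ratio → 0. Substituting N = 16n gives the stated form.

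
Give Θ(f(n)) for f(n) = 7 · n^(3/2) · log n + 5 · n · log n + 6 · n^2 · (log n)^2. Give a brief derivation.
f(n) ∈ Θ(n^2 · (log n)^2)

Compare the terms by growth order. For large n, n^a · (log n)^b dominates n^a' · (log n)^b' iff a > a', or (a = a' and b > b'). Ranking the 3 terms shows the dominant one is 6 · n^2 · (log n)^2. Hence f(n) ∈ Θ(n^2 · (log n)^2).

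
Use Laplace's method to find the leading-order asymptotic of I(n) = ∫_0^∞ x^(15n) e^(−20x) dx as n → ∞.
I(n) ~ (sqrt(2π·15n) / 20) · (15n/(20e))^(15n)

Write the integrand as exp(15n ln x − 20x) and set f(x) = 15n ln x − 20x. Then f'(x) = 15n/x − 20 = 0 at x* = 15n/20, and f''(x*) = −15n/x*^2 = −20^2/(15n). Laplace's method (interior maximum) gives
  I(n) ~ e^(f(x*)) · sqrt(2π / |f''(x*)|)
        = exp(15n ln(15n/20) − 15n) · sqrt(2π · 15n / 20^2)
        = (15n/20)^(15n) e^(−15n) · sqrt(2π·15n) / 20
        = (sqrt(2π·15n) / 20) · (15n/(20e))^(15n).
This matches Γ(15n+1)/20^(15n+1) with Stirling applied to Γ.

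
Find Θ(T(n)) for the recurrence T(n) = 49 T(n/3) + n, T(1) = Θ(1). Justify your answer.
T(n) = Θ(n^(log_3 49))

Master theorem: compare f(n) = n to n^(log_3 49) where log_3 49 ≈ 3.542. Since 1 < log_3 49, we have f(n) = O(n^(log_3 49 − ε)) for some ε > 0 — Case 1. Hence T(n) = Θ(n^(log_3 49)).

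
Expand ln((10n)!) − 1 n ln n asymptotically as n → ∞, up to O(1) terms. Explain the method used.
ln((10n)!) − 1 n ln n = 9 n ln n + 10(ln 10 − 1) n + (1/2) ln(2π·10n) + O(1/n)

Stirling: ln((10n)!) = 10n ln(10n) − 10n + (1/2) ln(2π·10n) + O(1/n).
Expand 10n ln(10n) = 10n (ln n + ln 10) = 10n ln n + 10n ln 10.
Subtract 1n ln n: leading term is (10 − 1) n ln n = 9 n ln n. The next term is 10n ln 10 − 10n = 10(ln 10 − 1) n. Then the (1/2) ln(2π·10n) correction.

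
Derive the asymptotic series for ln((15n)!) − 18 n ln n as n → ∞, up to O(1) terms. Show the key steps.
ln((15n)!) − 18 n ln n = −3 n ln n + 15(ln 15 − 1) n + (1/2) ln(2π·15n) + O(1/n)

Stirling: ln((15n)!) = 15n ln(15n) − 15n + (1/2) ln(2π·15n) + O(1/n).
Expand 15n ln(15n) = 15n (ln n + ln 15) = 15n ln n + 15n ln 15.
Subtract 18n ln n: leading term is (15 − 18) n ln n = −3 n ln n. The next term is 15n ln 15 − 15n = 15(ln 15 − 1) n. Then the (1/2) ln(2π·15n) correction.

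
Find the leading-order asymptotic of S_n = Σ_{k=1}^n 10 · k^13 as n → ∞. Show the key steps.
S_n ~ 5 · n^14 / 7

By integral comparison (Euler-Maclaurin), Σ_{k=1}^n 10 · k^13 = 10 · ∫_0^n x^13 dx + O(n^13) = 10 · n^14/14 = 5 · n^14 / 7 + O(n^13). (Equivalently, Faulhaber's formula gives the same leading term.)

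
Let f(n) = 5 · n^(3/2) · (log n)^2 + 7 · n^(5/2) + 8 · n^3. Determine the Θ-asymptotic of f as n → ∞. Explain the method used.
f(n) ∈ Θ(n^3)

Compare the terms by growth order. For large n, n^a · (log n)^b dominates n^a' · (log n)^b' iff a > a', or (a = a' and b > b'). Ranking the 3 terms shows the dominant one is 8 · n^3. Hence f(n) ∈ Θ(n^3).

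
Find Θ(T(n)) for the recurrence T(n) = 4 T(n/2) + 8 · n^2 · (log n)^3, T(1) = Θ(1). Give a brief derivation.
T(n) = Θ(n^2 · (log n)^4)

Here log_2 4 = 2 and f(n) = 8 · n^2 · (log n)^3 = Θ(n^(log_2 4) · (log n)^3). This is the extended Case 2 of the master theorem (f matches the critical exponent up to log factors), giving T(n) = Θ(n^(log_2 4) · (log n)^(3+1)) = Θ(n^2 · (log n)^4).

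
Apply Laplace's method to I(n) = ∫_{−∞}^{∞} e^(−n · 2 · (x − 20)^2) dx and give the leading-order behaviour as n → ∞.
I(n) = sqrt(π/(2n))

Here φ(x) = 2 · (x − 20)^2 has its unique minimum at x* = 20 with φ(x*) = 0 and φ''(x*) = 4. Laplace's method gives
  I(n) ~ e^(−n φ(x*)) · sqrt(2π / (n · φ''(x*))) = sqrt(2π / (4n)) = sqrt(π/(2n)).
This is exact: substituting u = (x − 20)·sqrt(2n) gives I(n) = (1/sqrt(2n)) ∫_{−∞}^{∞} e^(−u^2) du = sqrt(π/(2n)).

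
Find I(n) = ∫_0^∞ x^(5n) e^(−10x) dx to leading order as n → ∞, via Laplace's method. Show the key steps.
I(n) ~ (sqrt(2π·5n) / 10) · (5n/(10e))^(5n)

Write the integrand as exp(5n ln x − 10x) and set f(x) = 5n ln x − 10x. Then f'(x) = 5n/x − 10 = 0 at x* = 5n/10, and f''(x*) = −5n/x*^2 = −10^2/(5n). Laplace's method (interior maximum) gives
  I(n) ~ e^(f(x*)) · sqrt(2π / |f''(x*)|)
        = exp(5n ln(5n/10) − 5n) · sqrt(2π · 5n / 10^2)
        = (5n/10)^(5n) e^(−5n) · sqrt(2π·5n) / 10
        = (sqrt(2π·5n) / 10) · (5n/(10e))^(5n).
This matches Γ(5n+1)/10^(5n+1) with Stirling applied to Γ.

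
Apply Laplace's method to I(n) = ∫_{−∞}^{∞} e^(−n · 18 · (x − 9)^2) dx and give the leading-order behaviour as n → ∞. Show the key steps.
I(n) = sqrt(π/(18n))

Here φ(x) = 18 · (x − 9)^2 has its unique minimum at x* = 9 with φ(x*) = 0 and φ''(x*) = 36. Laplace's method gives
  I(n) ~ e^(−n φ(x*)) · sqrt(2π / (n · φ''(x*))) = sqrt(2π / (36n)) = sqrt(π/(18n)).
This is exact: substituting u = (x − 9)·sqrt(18n) gives I(n) = (1/sqrt(18n)) ∫_{−∞}^{∞} e^(−u^2) du = sqrt(π/(18n)).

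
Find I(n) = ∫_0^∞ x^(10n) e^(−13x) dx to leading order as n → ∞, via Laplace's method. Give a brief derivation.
I(n) ~ (sqrt(2π·10n) / 13) · (10n/(13e))^(10n)

Write the integrand as exp(10n ln x − 13x) and set f(x) = 10n ln x − 13x. Then f'(x) = 10n/x − 13 = 0 at x* = 10n/13, and f''(x*) = −10n/x*^2 = −13^2/(10n). Laplace's method (interior maximum) gives
  I(n) ~ e^(f(x*)) · sqrt(2π / |f''(x*)|)
        = exp(10n ln(10n/13) − 10n) · sqrt(2π · 10n / 13^2)
        = (10n/13)^(10n) e^(−10n) · sqrt(2π·10n) / 13
        = (sqrt(2π·10n) / 13) · (10n/(13e))^(10n).
This matches Γ(10n+1)/13^(10n+1) with Stirling applied to Γ.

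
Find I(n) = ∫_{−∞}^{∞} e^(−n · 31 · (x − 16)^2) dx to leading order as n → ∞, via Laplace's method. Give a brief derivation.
I(n) = sqrt(π/(31n))

Here φ(x) = 31 · (x − 16)^2 has its unique minimum at x* = 16 with φ(x*) = 0 and φ''(x*) = 62. Laplace's method gives
  I(n) ~ e^(−n φ(x*)) · sqrt(2π / (n · φ''(x*))) = sqrt(2π / (62n)) = sqrt(π/(31n)).
This is exact: substituting u = (x − 16)·sqrt(31n) gives I(n) = (1/sqrt(31n)) ∫_{−∞}^{∞} e^(−u^2) du = sqrt(π/(31n)).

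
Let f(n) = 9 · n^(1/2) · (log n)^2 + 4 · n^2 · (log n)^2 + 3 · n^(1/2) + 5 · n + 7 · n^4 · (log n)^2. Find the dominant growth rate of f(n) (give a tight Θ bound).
f(n) ∈ Θ(n^4 · (log n)^2)

Compare the terms by growth order. For large n, n^a · (log n)^b dominates n^a' · (log n)^b' iff a > a', or (a = a' and b > b'). Ranking the 5 terms shows the dominant one is 7 · n^4 · (log n)^2. Hence f(n) ∈ Θ(n^4 · (log n)^2).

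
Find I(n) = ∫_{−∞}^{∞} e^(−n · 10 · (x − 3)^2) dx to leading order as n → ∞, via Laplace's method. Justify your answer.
I(n) = sqrt(π/(10n))

Here φ(x) = 10 · (x − 3)^2 has its unique minimum at x* = 3 with φ(x*) = 0 and φ''(x*) = 20. Laplace's method gives
  I(n) ~ e^(−n φ(x*)) · sqrt(2π / (n · φ''(x*))) = sqrt(2π / (20n)) = sqrt(π/(10n)).
This is exact: substituting u = (x − 3)·sqrt(10n) gives I(n) = (1/sqrt(10n)) ∫_{−∞}^{∞} e^(−u^2) du = sqrt(π/(10n)).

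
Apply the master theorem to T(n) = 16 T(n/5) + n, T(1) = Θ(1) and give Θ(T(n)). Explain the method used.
T(n) = Θ(n^(log_5 16))

Master theorem: compare f(n) = n to n^(log_5 16) where log_5 16 ≈ 1.723. Since 1 < log_5 16, we have f(n) = O(n^(log_5 16 − ε)) for some ε > 0 — Case 1. Hence T(n) = Θ(n^(log_5 16)).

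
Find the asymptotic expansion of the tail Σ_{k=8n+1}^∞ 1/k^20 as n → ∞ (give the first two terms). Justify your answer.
Σ_{k>8n} 1/k^20 = 1/(19 · (8n)^19) − 1/(2 · (8n)^20) + O(1/(8n)^21)

Compare to the integral: ∫_{8n}^∞ x^(−20) dx = [−x^(−19)/19]_{8n}^∞ = 1/((20−1)·(8n)^19). The Euler-Maclaurin correction adds −f(8n)/2 = −1/(2·(8n)^20). Euler-Maclaurin then gives
  Σ_{k>8n} 1/k^20 = ∫_{8n}^∞ dx/x^20 − 1/(2·(8n)^20) + O(1/(8n)^21).
(Equivalently this is ζ(20) − Σ_{k≤8n} 1/k^20.)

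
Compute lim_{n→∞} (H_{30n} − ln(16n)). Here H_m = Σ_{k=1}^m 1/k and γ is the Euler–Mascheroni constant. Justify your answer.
lim = ln(15/8) + γ

By Euler-Maclaurin, H_m = ln m + γ + O(1/m). So
  H_{30n} − ln(16n) = ln(30n) + γ − ln(16n) + O(1/n)
                       = ln(30/16) + γ + O(1/n).
Hence the limit is ln(30/16) + γ (= ln(15/8)).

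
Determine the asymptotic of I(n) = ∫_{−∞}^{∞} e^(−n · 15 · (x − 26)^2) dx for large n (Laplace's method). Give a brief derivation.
I(n) = sqrt(π/(15n))

Here φ(x) = 15 · (x − 26)^2 has its unique minimum at x* = 26 with φ(x*) = 0 and φ''(x*) = 30. Laplace's method gives
  I(n) ~ e^(−n φ(x*)) · sqrt(2π / (n · φ''(x*))) = sqrt(2π / (30n)) = sqrt(π/(15n)).
This is exact: substituting u = (x − 26)·sqrt(15n) gives I(n) = (1/sqrt(15n)) ∫_{−∞}^{∞} e^(−u^2) du = sqrt(π/(15n)).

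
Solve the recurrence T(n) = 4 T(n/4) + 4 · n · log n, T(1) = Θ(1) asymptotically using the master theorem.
T(n) = Θ(n · (log n)^2)

Here log_4 4 = 1 and f(n) = 4 · n · log n = Θ(n^(log_4 4) · (log n)^1). This is the extended Case 2 of the master theorem (f matches the critical exponent up to log factors), giving T(n) = Θ(n^(log_4 4) · (log n)^(1+1)) = Θ(n · (log n)^2).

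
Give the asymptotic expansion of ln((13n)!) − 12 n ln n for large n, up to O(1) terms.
ln((13n)!) − 12 n ln n = n ln n + 13(ln 13 − 1) n + (1/2) ln(2π·13n) + O(1/n)

Stirling: ln((13n)!) = 13n ln(13n) − 13n + (1/2) ln(2π·13n) + O(1/n).
Expand 13n ln(13n) = 13n (ln n + ln 13) = 13n ln n + 13n ln 13.
Subtract 12n ln n: leading term is (13 − 12) n ln n = n ln n. The next term is 13n ln 13 − 13n = 13(ln 13 − 1) n. Then the (1/2) ln(2π·13n) correction.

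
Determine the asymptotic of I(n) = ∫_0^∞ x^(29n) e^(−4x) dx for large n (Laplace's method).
I(n) ~ (sqrt(2π·29n) / 4) · (29n/(4e))^(29n)

Write the integrand as exp(29n ln x − 4x) and set f(x) = 29n ln x − 4x. Then f'(x) = 29n/x − 4 = 0 at x* = 29n/4, and f''(x*) = −29n/x*^2 = −4^2/(29n). Laplace's method (interior maximum) gives
  I(n) ~ e^(f(x*)) · sqrt(2π / |f''(x*)|)
        = exp(29n ln(29n/4) − 29n) · sqrt(2π · 29n / 4^2)
        = (29n/4)^(29n) e^(−29n) · sqrt(2π·29n) / 4
        = (sqrt(2π·29n) / 4) · (29n/(4e))^(29n).
This matches Γ(29n+1)/4^(29n+1) with Stirling applied to Γ.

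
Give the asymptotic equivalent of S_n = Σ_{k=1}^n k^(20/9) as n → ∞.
S_n ~ (9/29) · n^(29/9)

Integral comparison: Σ_{k=1}^n k^(20/9) = ∫_0^n x^(20/9) dx + O(n^(20/9)). The integral is n^(1 + 20/9) / (1 + 20/9) = n^((20+9)/9) / ((20+9)/9) = (9/29) · n^(29/9).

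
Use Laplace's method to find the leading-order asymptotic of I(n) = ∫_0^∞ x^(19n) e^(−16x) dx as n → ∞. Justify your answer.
I(n) ~ (sqrt(2π·19n) / 16) · (19n/(16e))^(19n)

Write the integrand as exp(19n ln x − 16x) and set f(x) = 19n ln x − 16x. Then f'(x) = 19n/x − 16 = 0 at x* = 19n/16, and f''(x*) = −19n/x*^2 = −16^2/(19n). Laplace's method (interior maximum) gives
  I(n) ~ e^(f(x*)) · sqrt(2π / |f''(x*)|)
        = exp(19n ln(19n/16) − 19n) · sqrt(2π · 19n / 16^2)
        = (19n/16)^(19n) e^(−19n) · sqrt(2π·19n) / 16
        = (sqrt(2π·19n) / 16) · (19n/(16e))^(19n).
This matches Γ(19n+1)/16^(19n+1) with Stirling applied to Γ.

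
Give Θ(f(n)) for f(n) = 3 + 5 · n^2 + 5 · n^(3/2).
f(n) ∈ Θ(n^2)

Compare the terms by growth order. For large n, n^a · (log n)^b dominates n^a' · (log n)^b' iff a > a', or (a = a' and b > b'). Ranking the 3 terms shows the dominant one is 5 · n^2. Hence f(n) ∈ Θ(n^2).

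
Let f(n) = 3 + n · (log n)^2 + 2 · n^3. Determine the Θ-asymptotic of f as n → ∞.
f(n) ∈ Θ(n^3)

Compare the terms by growth order. For large n, n^a · (log n)^b dominates n^a' · (log n)^b' iff a > a', or (a = a' and b > b'). Ranking the 3 terms shows the dominant one is 2 · n^3. Hence f(n) ∈ Θ(n^3).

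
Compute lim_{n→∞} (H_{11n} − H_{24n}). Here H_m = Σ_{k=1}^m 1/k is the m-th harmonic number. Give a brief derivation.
lim = ln(11/24)

Euler-Maclaurin gives H_m = ln m + γ + 1/(2m) + O(1/m^2). The γ and O(1/m) terms cancel in the difference:
  H_{11n} − H_{24n} = ln(11n) − ln(24n) + O(1/n) = ln(11/24) + O(1/n).
Hence the limit is ln(11/24).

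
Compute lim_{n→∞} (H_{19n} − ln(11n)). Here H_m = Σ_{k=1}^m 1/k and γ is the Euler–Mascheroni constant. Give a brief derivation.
lim = ln(19/11) + γ

By Euler-Maclaurin, H_m = ln m + γ + O(1/m). So
  H_{19n} − ln(11n) = ln(19n) + γ − ln(11n) + O(1/n)
                       = ln(19/11) + γ + O(1/n).
Hence the limit is ln(19/11) + γ.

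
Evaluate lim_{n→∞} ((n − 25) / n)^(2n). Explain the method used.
lim = e^(−50)

Rewrite as (1 − 25/n)^(2n). By the standard limit (1 + x/n)^n → e^x, we have (1 − 25/n)^n → e^(−25), and raising to the 2nd power gives e^(−50).
More precisely, ln[(1 − 25/n)^(2n)] = 2n · ln(1 − 25/n) = 2n · (-25/n + O(1/n^2)) = -50 + O(1/n) → -50.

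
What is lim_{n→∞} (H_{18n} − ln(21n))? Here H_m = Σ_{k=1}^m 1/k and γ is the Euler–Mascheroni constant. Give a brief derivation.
lim = ln(6/7) + γ

By Euler-Maclaurin, H_m = ln m + γ + O(1/m). So
  H_{18n} − ln(21n) = ln(18n) + γ − ln(21n) + O(1/n)
                       = ln(18/21) + γ + O(1/n).
Hence the limit is ln(18/21) + γ (= ln(6/7)).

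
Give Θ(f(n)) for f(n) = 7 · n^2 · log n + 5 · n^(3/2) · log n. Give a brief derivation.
f(n) ∈ Θ(n^2 · log n)

Compare the terms by growth order. For large n, n^a · (log n)^b dominates n^a' · (log n)^b' iff a > a', or (a = a' and b > b'). Ranking the 2 terms shows the dominant one is 7 · n^2 · log n. Hence f(n) ∈ Θ(n^2 · log n).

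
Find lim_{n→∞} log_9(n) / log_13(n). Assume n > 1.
lim = ln(13) / ln(9) = log_9(13)

Change of base: log_9(n) = ln n / ln 9 and log_13(n) = ln n / ln 13. The ratio is (ln n / ln 9) · (ln 13 / ln n) = ln 13 / ln 9, a constant independent of n. So the limit is ln 13 / ln 9 = log_9(13).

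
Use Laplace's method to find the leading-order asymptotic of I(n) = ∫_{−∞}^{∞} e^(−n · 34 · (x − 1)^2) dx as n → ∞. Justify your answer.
I(n) = sqrt(π/(34n))

Here φ(x) = 34 · (x − 1)^2 has its unique minimum at x* = 1 with φ(x*) = 0 and φ''(x*) = 68. Laplace's method gives
  I(n) ~ e^(−n φ(x*)) · sqrt(2π / (n · φ''(x*))) = sqrt(2π / (68n)) = sqrt(π/(34n)).
This is exact: substituting u = (x − 1)·sqrt(34n) gives I(n) = (1/sqrt(34n)) ∫_{−∞}^{∞} e^(−u^2) du = sqrt(π/(34n)).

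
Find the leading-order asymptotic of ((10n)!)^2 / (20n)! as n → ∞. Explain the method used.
((10n)!)^2/(20n)! ~ ((2π·10n)^(1/2) / sqrt(2)) · 2^(−2·10n)  →  0

Write N = 10n. Stirling: N! ~ sqrt(2π N)(N/e)^N and (2N)! ~ sqrt(2π·2N)·(2N/e)^(2N).
  (N!)^2/(2N)! ~ (2π N)^(2/2) (N/e)^(2N) / [sqrt(2π·2N) (2N/e)^(2N)]
     = (2π N)^(2/2) / sqrt(2π·2N) · (N/(2N))^(2N)
     = (2π N)^((2−1)/2) / sqrt(2) · 2^(−2N).
Since 2^2 > 1, the factor 2^(−2N) decays exponentially, so the ratio → 0. Substituting N = 10n gives the stated form.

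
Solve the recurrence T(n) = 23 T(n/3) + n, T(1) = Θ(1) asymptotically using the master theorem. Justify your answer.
T(n) = Θ(n^(log_3 23))

Master theorem: compare f(n) = n to n^(log_3 23) where log_3 23 ≈ 2.854. Since 1 < log_3 23, we have f(n) = O(n^(log_3 23 − ε)) for some ε > 0 — Case 1. Hence T(n) = Θ(n^(log_3 23)).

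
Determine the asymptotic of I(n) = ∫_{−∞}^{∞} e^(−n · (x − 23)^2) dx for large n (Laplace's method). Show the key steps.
I(n) = sqrt(π/n)

Here φ(x) = (x − 23)^2 has its unique minimum at x* = 23 with φ(x*) = 0 and φ''(x*) = 2. Laplace's method gives
  I(n) ~ e^(−n φ(x*)) · sqrt(2π / (n · φ''(x*))) = sqrt(2π / (2n)) = sqrt(π/n).
This is exact: substituting u = (x − 23)·sqrt(n) gives I(n) = (1/sqrt(n)) ∫_{−∞}^{∞} e^(−u^2) du = sqrt(π/n).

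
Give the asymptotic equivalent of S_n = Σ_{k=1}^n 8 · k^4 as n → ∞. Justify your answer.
S_n ~ 8 · n^5 / 5

By integral comparison (Euler-Maclaurin), Σ_{k=1}^n 8 · k^4 = 8 · ∫_0^n x^4 dx + O(n^4) = 8 · n^5/5 + O(n^4). (Equivalently, Faulhaber's formula gives the same leading term.)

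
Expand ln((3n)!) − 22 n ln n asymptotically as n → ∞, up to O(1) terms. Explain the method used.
ln((3n)!) − 22 n ln n = −19 n ln n + 3(ln 3 − 1) n + (1/2) ln(2π·3n) + O(1/n)

Stirling: ln((3n)!) = 3n ln(3n) − 3n + (1/2) ln(2π·3n) + O(1/n).
Expand 3n ln(3n) = 3n (ln n + ln 3) = 3n ln n + 3n ln 3.
Subtract 22n ln n: leading term is (3 − 22) n ln n = −19 n ln n. The next term is 3n ln 3 − 3n = 3(ln 3 − 1) n. Then the (1/2) ln(2π·3n) correction.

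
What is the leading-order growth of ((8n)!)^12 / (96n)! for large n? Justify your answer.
((8n)!)^12/(96n)! ~ ((2π·8n)^(11/2) / sqrt(12)) · 12^(−12·8n)  →  0

Write N = 8n. Stirling: N! ~ sqrt(2π N)(N/e)^N and (12N)! ~ sqrt(2π·12N)·(12N/e)^(12N).
  (N!)^12/(12N)! ~ (2π N)^(12/2) (N/e)^(12N) / [sqrt(2π·12N) (12N/e)^(12N)]
     = (2π N)^(12/2) / sqrt(2π·12N) · (N/(12N))^(12N)
     = (2π N)^((12−1)/2) / sqrt(12) · 12^(−12N).
Since 12^12 > 1, the factor 12^(−12N) decays exponentially, so the ratio → 0. Substituting N = 8n gives the stated form.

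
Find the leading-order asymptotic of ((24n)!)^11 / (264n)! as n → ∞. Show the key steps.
((24n)!)^11/(264n)! ~ ((2π·24n)^(10/2) / sqrt(11)) · 11^(−11·24n)  →  0

Write N = 24n. Stirling: N! ~ sqrt(2π N)(N/e)^N and (11N)! ~ sqrt(2π·11N)·(11N/e)^(11N).
  (N!)^11/(11N)! ~ (2π N)^(11/2) (N/e)^(11N) / [sqrt(2π·11N) (11N/e)^(11N)]
     = (2π N)^(11/2) / sqrt(2π·11N) · (N/(11N))^(11N)
     = (2π N)^((11−1)/2) / sqrt(11) · 11^(−11N).
Since 11^11 > 1, the factor 11^(−11N) decays exponentially, so the ratio → 0. Substituting N = 24n gives the stated form.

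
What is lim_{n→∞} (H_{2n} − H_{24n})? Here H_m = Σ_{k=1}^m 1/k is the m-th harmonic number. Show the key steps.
lim = ln(2/24) = −ln 12

Euler-Maclaurin gives H_m = ln m + γ + 1/(2m) + O(1/m^2). The γ and O(1/m) terms cancel in the difference:
  H_{2n} − H_{24n} = ln(2n) − ln(24n) + O(1/n) = ln(2/24) + O(1/n).
Hence the limit is ln(2/24) = −ln 12.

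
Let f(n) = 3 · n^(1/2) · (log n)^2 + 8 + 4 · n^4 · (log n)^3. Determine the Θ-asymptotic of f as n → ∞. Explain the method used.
f(n) ∈ Θ(n^4 · (log n)^3)

Compare the terms by growth order. For large n, n^a · (log n)^b dominates n^a' · (log n)^b' iff a > a', or (a = a' and b > b'). Ranking the 3 terms shows the dominant one is 4 · n^4 · (log n)^3. Hence f(n) ∈ Θ(n^4 · (log n)^3).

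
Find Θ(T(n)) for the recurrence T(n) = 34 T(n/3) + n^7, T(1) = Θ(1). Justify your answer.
T(n) = Θ(n^7)

log_3 34 ≈ 3.210. f(n) = n^7 dominates n^(log_3 34) since 7 > 3.210, and the regularity condition a·f(n/b) = 34·(n/3)^7 = (34/2187)·n^7 ≤ c·f(n) holds with c = 34/2187 ≈ 0.0155 < 1. So this is Case 3: T(n) = Θ(f(n)) = Θ(n^7).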